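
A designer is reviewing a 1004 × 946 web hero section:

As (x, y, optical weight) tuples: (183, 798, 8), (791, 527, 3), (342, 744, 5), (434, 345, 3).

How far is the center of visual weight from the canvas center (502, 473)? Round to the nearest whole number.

Weights sum to 8 + 3 + 5 + 3 = 19.
x-moment: 8·183 + 3·791 + 5·342 + 3·434 = 6849; centroid 6849/19 ≈ 360.47.
y-moment: 8·798 + 3·527 + 5·744 + 3·345 = 12720; centroid 12720/19 ≈ 669.47.
Relative to (502, 473): Δ = (-141.53, 196.47); |Δ| = √(-141.53² + 196.47²) ≈ 242.14.

≈ 242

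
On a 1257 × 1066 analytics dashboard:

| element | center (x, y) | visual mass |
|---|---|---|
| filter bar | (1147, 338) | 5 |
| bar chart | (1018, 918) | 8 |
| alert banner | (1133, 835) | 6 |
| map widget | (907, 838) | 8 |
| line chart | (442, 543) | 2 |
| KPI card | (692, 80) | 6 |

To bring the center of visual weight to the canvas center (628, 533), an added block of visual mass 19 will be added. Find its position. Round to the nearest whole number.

(50, 340)

New total weight: (5 + 8 + 6 + 8 + 2 + 6) + 19 = 54.
Along x: (32969 + 19·x) / 54 = 628 (existing moment 5·1147 + 8·1018 + 6·1133 + 8·907 + 2·442 + 6·692 = 32969) ⇒ x = (33912 − 32969) / 19 ≈ 49.63.
Along y: (22314 + 19·y) / 54 = 533 (existing moment 5·338 + 8·918 + 6·835 + 8·838 + 2·543 + 6·80 = 22314) ⇒ y = (28782 − 22314) / 19 ≈ 340.42.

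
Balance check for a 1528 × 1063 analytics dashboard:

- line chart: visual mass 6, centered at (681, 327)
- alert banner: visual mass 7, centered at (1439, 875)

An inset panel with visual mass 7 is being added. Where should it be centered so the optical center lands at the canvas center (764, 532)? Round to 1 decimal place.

(160.1, 364.7)

After adding the inset panel, total weight = 6 + 7 + 7 = 20.
x: target moment 20×764 = 15280; current 6·681 + 7·1439 = 14159; the inset panel supplies 1121, so x = 1121/7 ≈ 160.14.
y: target moment 20×532 = 10640; current 6·327 + 7·875 = 8087; the inset panel supplies 2553, so y = 2553/7 ≈ 364.71.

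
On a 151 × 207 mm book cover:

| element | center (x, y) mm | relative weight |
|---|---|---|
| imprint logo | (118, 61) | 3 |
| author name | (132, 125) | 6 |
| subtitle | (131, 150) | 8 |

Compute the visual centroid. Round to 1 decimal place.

Σw = 3 + 6 + 8 = 17.
x: (3·118 + 6·132 + 8·131) / 17 = 2194 / 17 ≈ 129.06
y: (3·61 + 6·125 + 8·150) / 17 = 2133 / 17 ≈ 125.47

(129.1, 125.5)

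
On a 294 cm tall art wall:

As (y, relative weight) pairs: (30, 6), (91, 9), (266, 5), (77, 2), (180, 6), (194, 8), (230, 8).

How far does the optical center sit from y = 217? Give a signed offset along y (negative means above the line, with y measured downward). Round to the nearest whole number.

Total weight = 6 + 9 + 5 + 2 + 6 + 8 + 8 = 44.
y: moment 6955 / weight 44 ≈ 158.07
Against y = 217, that's 158.07 − 217 = -58.93.

≈ -59 cm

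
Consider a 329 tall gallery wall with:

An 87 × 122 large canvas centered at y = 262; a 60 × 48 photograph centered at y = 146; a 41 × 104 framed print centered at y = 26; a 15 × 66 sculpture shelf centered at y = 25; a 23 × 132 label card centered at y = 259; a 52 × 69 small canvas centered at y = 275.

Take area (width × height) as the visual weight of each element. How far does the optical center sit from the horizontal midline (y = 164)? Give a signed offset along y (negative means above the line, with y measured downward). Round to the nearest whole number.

Areas → weights: large canvas 87·122 = 10614, photograph 60·48 = 2880, framed print 41·104 = 4264, sculpture shelf 15·66 = 990, label card 23·132 = 3036, small canvas 52·69 = 3588; Σw = 25372.
y-moment: 10614·262 + 2880·146 + 4264·26 + 990·25 + 3036·259 + 3588·275 = 5109986; centroid 5109986/25372 ≈ 201.40.
Against y = 164, that's 201.40 − 164 = 37.40.

≈ 37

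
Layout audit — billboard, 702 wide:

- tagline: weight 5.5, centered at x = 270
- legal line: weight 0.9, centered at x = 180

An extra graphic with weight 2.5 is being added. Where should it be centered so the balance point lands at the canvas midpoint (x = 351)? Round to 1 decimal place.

New total weight: (5.5 + 0.9) + 2.5 = 8.9.
Along x: (1647.0 + 2.5·x) / 8.9 = 351 (existing moment 5.5·270 + 0.9·180 = 1647.0) ⇒ x = (3123.9 − 1647.0) / 2.5 ≈ 590.76.

x ≈ 590.8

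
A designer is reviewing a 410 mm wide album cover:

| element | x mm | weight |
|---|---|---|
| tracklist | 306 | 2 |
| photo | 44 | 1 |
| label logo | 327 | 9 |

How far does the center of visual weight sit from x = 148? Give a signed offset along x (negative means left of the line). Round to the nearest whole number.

≈ 152 mm

Σw = 2 + 1 + 9 = 12.
x: (2·306 + 1·44 + 9·327) / 12 = 3599 / 12 ≈ 299.92
Offset from x = 148: 299.92 − 148 ≈ 151.92.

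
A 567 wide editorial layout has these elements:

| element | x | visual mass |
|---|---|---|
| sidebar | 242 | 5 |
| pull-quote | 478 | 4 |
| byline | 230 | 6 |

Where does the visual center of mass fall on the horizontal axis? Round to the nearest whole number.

Weights sum to 5 + 4 + 6 = 15.
x-moment: 5·242 + 4·478 + 6·230 = 4502; centroid 4502/15 ≈ 300.13.

x ≈ 300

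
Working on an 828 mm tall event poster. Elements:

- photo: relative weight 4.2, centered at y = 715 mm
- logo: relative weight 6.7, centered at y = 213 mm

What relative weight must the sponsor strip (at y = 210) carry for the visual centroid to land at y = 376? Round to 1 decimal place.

Fixed elements: Σw = 4.2 + 6.7 = 10.9, Σw·y = 4.2·715 + 6.7·213 = 4430.1.
For the centroid to hit 376: (4430.1 + w·210) / (10.9 + w) = 376.
So w = (376·10.9 − 4430.1)/(210 − 376) = -331.7/-166 ≈ 2.00.

w ≈ 2.0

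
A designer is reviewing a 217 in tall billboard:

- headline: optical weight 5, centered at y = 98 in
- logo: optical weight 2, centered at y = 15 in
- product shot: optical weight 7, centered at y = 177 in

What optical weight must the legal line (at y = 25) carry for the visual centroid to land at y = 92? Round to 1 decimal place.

Known weights sum to 5 + 2 + 7 = 14; their moment is 5·98 + 2·15 + 7·177 = 1759.
Set Σw·y/Σw = 92: (1759 + 25w) = 92·(14 + w).
Rearranging, w·(25 − 92) = 92·14 − 1759 = -471, so w ≈ -471/-67 = 7.03.

w ≈ 7.0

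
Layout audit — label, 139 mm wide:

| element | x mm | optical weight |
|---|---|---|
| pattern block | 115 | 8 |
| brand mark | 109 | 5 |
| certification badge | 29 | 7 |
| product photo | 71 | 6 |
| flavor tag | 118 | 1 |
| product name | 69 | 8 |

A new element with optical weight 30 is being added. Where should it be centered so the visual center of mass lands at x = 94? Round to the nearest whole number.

x ≈ 112

After adding the new element, total weight = 8 + 5 + 7 + 6 + 1 + 8 + 30 = 65.
x: need Σw·x = 65·94 = 6110. Existing = 8·115 + 5·109 + 7·29 + 6·71 + 1·118 + 8·69 = 2764. Remainder 3346 / 30 ≈ 111.53.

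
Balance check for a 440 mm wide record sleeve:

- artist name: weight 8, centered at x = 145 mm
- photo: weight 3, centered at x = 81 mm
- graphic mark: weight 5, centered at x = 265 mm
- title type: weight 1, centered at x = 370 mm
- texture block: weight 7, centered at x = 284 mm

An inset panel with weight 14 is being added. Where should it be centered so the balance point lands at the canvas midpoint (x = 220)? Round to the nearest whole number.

With the inset panel, Σw becomes 8 + 3 + 5 + 1 + 7 + 14 = 38.
x: target moment 38×220 = 8360; current 8·145 + 3·81 + 5·265 + 1·370 + 7·284 = 5086; the inset panel supplies 3274, so x = 3274/14 ≈ 233.86.

x ≈ 234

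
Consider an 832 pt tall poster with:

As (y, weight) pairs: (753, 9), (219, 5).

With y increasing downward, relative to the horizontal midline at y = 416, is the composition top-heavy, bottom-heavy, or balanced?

bottom-heavy

Total weight = 9 + 5 = 14.
y: (9·753 + 5·219) / 14 = 7872 / 14 ≈ 562.29
562.3 vs midline 416 → bottom-heavy.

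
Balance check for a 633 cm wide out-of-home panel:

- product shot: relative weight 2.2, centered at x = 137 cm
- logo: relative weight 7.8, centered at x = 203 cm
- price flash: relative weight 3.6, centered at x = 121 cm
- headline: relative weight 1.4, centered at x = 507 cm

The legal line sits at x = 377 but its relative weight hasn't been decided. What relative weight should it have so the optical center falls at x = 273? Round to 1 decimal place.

w ≈ 10.2

Existing Σw = 15.0 (2.2 + 7.8 + 3.6 + 1.4); existing moment 2.2·137 + 7.8·203 + 3.6·121 + 1.4·507 = 3030.2.
Balance at x = 273 requires (3030.2 + w·377) / (15.0 + w) = 273.
Rearranging, w·(377 − 273) = 273·15.0 − 3030.2 = 1064.8, so w ≈ 1064.8/104 = 10.24.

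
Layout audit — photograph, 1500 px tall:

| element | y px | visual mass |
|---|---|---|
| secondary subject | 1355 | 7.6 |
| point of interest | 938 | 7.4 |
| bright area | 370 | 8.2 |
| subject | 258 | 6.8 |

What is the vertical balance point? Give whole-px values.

y ≈ 734

Σw = 7.6 + 7.4 + 8.2 + 6.8 = 30.0.
y-moment: 7.6·1355 + 7.4·938 + 8.2·370 + 6.8·258 = 22027.6; centroid 22027.6/30.0 ≈ 734.25.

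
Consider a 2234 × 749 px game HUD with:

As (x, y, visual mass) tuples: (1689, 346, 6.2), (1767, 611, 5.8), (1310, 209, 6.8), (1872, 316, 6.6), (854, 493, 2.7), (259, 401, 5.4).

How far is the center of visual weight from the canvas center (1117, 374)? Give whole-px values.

Total weight = 6.2 + 5.8 + 6.8 + 6.6 + 2.7 + 5.4 = 33.5.
Σw·x = 6.2·1689 + 5.8·1767 + 6.8·1310 + 6.6·1872 + 2.7·854 + 5.4·259 = 45688.0, so x̄ = 45688.0/33.5 ≈ 1363.82.
Σw·y = 6.2·346 + 5.8·611 + 6.8·209 + 6.6·316 + 2.7·493 + 5.4·401 = 12692.3, so ȳ = 12692.3/33.5 ≈ 378.87.
Offset from (1117, 374): Δx ≈ 246.82, Δy ≈ 4.87; distance = √(Δx² + Δy²) ≈ 246.87.

≈ 247 px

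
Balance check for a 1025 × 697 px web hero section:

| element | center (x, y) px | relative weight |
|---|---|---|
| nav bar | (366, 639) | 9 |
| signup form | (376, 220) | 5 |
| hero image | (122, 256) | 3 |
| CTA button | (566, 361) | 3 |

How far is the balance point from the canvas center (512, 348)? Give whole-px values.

≈ 174 px

Total weight = 9 + 5 + 3 + 3 = 20.
x-moment: 9·366 + 5·376 + 3·122 + 3·566 = 7238; centroid 7238/20 ≈ 361.90.
y-moment: 9·639 + 5·220 + 3·256 + 3·361 = 8702; centroid 8702/20 ≈ 435.10.
Relative to (512, 348): Δ = (-150.10, 87.10); |Δ| = √(-150.10² + 87.10²) ≈ 173.54.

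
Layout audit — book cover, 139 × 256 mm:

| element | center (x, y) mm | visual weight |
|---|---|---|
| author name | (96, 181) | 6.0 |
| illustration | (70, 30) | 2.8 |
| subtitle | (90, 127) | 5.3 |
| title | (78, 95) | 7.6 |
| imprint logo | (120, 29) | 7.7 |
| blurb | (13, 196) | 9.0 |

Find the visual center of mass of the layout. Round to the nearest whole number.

(75, 119)

Weights sum to 6.0 + 2.8 + 5.3 + 7.6 + 7.7 + 9.0 = 38.4.
x-moment: 6.0·96 + 2.8·70 + 5.3·90 + 7.6·78 + 7.7·120 + 9.0·13 = 2882.8; centroid 2882.8/38.4 ≈ 75.07.
y-moment: 6.0·181 + 2.8·30 + 5.3·127 + 7.6·95 + 7.7·29 + 9.0·196 = 4552.4; centroid 4552.4/38.4 ≈ 118.55.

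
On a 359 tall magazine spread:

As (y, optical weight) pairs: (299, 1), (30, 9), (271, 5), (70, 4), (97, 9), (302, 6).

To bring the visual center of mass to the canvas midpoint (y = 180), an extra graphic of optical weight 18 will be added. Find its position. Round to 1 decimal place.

With the extra graphic, Σw becomes 1 + 9 + 5 + 4 + 9 + 6 + 18 = 52.
Along y: (4889 + 18·y) / 52 = 180 (existing moment 1·299 + 9·30 + 5·271 + 4·70 + 9·97 + 6·302 = 4889) ⇒ y = (9360 − 4889) / 18 ≈ 248.39.

y ≈ 248.4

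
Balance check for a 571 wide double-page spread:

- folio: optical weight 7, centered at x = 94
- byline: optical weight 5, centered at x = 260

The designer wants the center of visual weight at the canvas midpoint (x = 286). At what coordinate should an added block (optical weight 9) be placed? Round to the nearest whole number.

x ≈ 450

After adding the added block, total weight = 7 + 5 + 9 = 21.
x: need Σw·x = 21·286 = 6006. Existing = 7·94 + 5·260 = 1958. Remainder 4048 / 9 ≈ 449.78.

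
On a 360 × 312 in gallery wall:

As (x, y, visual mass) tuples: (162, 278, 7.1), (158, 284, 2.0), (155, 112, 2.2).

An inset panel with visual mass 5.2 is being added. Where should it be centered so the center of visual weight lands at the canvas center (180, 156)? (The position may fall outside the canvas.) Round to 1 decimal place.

(223.6, -41.2)

New total weight: (7.1 + 2.0 + 2.2) + 5.2 = 16.5.
x: need Σw·x = 16.5·180 = 2970.0. Existing = 7.1·162 + 2.0·158 + 2.2·155 = 1807.2. Remainder 1162.8 / 5.2 ≈ 223.62.
y: need Σw·y = 16.5·156 = 2574.0. Existing = 7.1·278 + 2.0·284 + 2.2·112 = 2788.2. Remainder -214.2 / 5.2 ≈ -41.19.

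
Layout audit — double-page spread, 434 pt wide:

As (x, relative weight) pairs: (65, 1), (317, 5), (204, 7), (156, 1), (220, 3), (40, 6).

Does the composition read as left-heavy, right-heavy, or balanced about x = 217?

left-heavy

Weights sum to 1 + 5 + 7 + 1 + 3 + 6 = 23.
x: moment 4134 / weight 23 ≈ 179.74
Since 179.7 is left of 217, the composition reads left-heavy.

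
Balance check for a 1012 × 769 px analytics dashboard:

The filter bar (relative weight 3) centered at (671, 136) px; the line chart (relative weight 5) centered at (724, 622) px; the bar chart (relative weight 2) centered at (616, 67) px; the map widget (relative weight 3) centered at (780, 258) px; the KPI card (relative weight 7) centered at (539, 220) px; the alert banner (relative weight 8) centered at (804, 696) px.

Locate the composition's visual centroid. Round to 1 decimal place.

(693.2, 411.9)

Total weight = 3 + 5 + 2 + 3 + 7 + 8 = 28.
Σw·x = 3·671 + 5·724 + 2·616 + 3·780 + 7·539 + 8·804 = 19410, so x̄ = 19410/28 ≈ 693.21.
Σw·y = 3·136 + 5·622 + 2·67 + 3·258 + 7·220 + 8·696 = 11534, so ȳ = 11534/28 ≈ 411.93.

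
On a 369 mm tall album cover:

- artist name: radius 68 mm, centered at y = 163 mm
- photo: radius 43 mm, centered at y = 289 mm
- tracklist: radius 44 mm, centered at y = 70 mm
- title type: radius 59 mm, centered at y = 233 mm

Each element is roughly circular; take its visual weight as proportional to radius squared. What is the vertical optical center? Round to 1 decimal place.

r² weights: artist name 68² = 4624, photo 43² = 1849, tracklist 44² = 1936, title type 59² = 3481. Total = 11890.
Σw·y = 4624·163 + 1849·289 + 1936·70 + 3481·233 = 2234666, so ȳ = 2234666/11890 ≈ 187.94.

y ≈ 187.9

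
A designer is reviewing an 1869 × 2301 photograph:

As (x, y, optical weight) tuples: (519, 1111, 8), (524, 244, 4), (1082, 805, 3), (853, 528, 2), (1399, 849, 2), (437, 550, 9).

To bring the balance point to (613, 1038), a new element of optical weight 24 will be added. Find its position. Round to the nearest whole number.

(581, 1416)

New total weight: (8 + 4 + 3 + 2 + 2 + 9) + 24 = 52.
x: target moment 52×613 = 31876; current 8·519 + 4·524 + 3·1082 + 2·853 + 2·1399 + 9·437 = 17931; the new element supplies 13945, so x = 13945/24 ≈ 581.04.
y: target moment 52×1038 = 53976; current 8·1111 + 4·244 + 3·805 + 2·528 + 2·849 + 9·550 = 19983; the new element supplies 33993, so y = 33993/24 ≈ 1416.38.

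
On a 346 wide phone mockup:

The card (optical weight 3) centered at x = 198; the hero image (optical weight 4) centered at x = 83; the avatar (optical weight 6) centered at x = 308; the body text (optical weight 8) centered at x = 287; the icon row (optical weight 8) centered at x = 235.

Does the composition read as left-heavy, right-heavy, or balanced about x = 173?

Σw = 3 + 4 + 6 + 8 + 8 = 29.
Σw·x = 3·198 + 4·83 + 6·308 + 8·287 + 8·235 = 6950, so x̄ = 6950/29 ≈ 239.66.
239.7 vs midline 173 → right-heavy.

right-heavy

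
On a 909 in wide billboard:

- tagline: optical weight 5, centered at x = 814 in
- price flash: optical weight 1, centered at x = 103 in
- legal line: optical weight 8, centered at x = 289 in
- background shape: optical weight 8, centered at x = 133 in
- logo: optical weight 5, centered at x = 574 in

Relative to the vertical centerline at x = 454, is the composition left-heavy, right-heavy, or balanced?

Total weight = 5 + 1 + 8 + 8 + 5 = 27.
x-moment: 5·814 + 1·103 + 8·289 + 8·133 + 5·574 = 10419; centroid 10419/27 ≈ 385.89.
385.9 lies left of the midline 454, so the layout is left-heavy.

left-heavy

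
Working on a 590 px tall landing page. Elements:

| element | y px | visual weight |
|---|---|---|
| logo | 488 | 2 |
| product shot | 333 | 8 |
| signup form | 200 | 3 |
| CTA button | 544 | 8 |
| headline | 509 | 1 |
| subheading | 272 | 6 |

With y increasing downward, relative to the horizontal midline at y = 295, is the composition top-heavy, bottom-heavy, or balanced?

bottom-heavy

Σw = 2 + 8 + 3 + 8 + 1 + 6 = 28.
Σw·y = 2·488 + 8·333 + 3·200 + 8·544 + 1·509 + 6·272 = 10733, so ȳ = 10733/28 ≈ 383.32.
383.3 lies below (larger y than) the midline 295, so the layout is bottom-heavy.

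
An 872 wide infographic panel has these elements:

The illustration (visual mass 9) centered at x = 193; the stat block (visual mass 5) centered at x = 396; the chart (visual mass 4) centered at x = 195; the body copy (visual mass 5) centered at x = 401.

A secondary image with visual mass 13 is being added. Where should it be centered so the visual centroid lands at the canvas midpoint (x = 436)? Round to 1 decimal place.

New total weight: (9 + 5 + 4 + 5) + 13 = 36.
Along x: (6502 + 13·x) / 36 = 436 (existing moment 9·193 + 5·396 + 4·195 + 5·401 = 6502) ⇒ x = (15696 − 6502) / 13 ≈ 707.23.

x ≈ 707.2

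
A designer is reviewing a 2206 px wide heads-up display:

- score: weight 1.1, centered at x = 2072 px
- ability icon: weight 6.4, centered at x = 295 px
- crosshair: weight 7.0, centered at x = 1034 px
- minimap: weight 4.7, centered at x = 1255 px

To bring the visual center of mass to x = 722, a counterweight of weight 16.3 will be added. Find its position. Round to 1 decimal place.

With the counterweight, Σw becomes 1.1 + 6.4 + 7.0 + 4.7 + 16.3 = 35.5.
x: need Σw·x = 35.5·722 = 25631.0. Existing = 1.1·2072 + 6.4·295 + 7.0·1034 + 4.7·1255 = 17303.7. Remainder 8327.3 / 16.3 ≈ 510.88.

x ≈ 510.9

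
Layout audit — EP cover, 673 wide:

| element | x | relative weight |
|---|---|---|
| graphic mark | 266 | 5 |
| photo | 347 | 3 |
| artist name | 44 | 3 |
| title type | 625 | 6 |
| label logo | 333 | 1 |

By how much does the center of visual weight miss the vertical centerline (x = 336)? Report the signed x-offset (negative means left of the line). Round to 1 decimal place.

≈ 29.9

Σw = 5 + 3 + 3 + 6 + 1 = 18.
x-moment: 5·266 + 3·347 + 3·44 + 6·625 + 1·333 = 6586; centroid 6586/18 ≈ 365.89.
Against x = 336, that's 365.89 − 336 = 29.89.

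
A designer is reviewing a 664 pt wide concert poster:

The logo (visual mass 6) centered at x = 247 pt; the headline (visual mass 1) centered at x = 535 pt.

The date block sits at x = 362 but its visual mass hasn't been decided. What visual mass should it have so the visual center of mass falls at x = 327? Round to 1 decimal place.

Fixed elements: Σw = 6 + 1 = 7, Σw·x = 6·247 + 1·535 = 2017.
Balance at x = 327 requires (2017 + w·362) / (7 + w) = 327.
So w = (327·7 − 2017)/(362 − 327) = 272/35 ≈ 7.77.

w ≈ 7.8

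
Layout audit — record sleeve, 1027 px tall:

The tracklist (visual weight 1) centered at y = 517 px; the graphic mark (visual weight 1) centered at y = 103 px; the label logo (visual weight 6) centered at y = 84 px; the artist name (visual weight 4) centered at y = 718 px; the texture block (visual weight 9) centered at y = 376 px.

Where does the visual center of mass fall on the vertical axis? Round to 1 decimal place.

Σw = 1 + 1 + 6 + 4 + 9 = 21.
y: (1·517 + 1·103 + 6·84 + 4·718 + 9·376) / 21 = 7380 / 21 ≈ 351.43

y ≈ 351.4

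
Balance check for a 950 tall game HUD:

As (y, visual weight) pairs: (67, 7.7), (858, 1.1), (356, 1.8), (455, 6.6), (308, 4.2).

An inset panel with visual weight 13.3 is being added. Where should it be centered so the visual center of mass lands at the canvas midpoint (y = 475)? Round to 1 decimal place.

y ≈ 758.3

After adding the inset panel, total weight = 7.7 + 1.1 + 1.8 + 6.6 + 4.2 + 13.3 = 34.7.
y: target moment 34.7×475 = 16482.5; current 7.7·67 + 1.1·858 + 1.8·356 + 6.6·455 + 4.2·308 = 6397.1; the inset panel supplies 10085.4, so y = 10085.4/13.3 ≈ 758.30.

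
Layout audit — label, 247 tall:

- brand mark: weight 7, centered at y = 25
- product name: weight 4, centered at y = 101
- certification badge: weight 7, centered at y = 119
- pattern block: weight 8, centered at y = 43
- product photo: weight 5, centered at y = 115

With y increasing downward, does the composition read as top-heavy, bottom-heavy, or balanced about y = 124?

top-heavy

Total weight = 7 + 4 + 7 + 8 + 5 = 31.
y-moment: 7·25 + 4·101 + 7·119 + 8·43 + 5·115 = 2331; centroid 2331/31 ≈ 75.19.
75.2 vs midline 124 → top-heavy.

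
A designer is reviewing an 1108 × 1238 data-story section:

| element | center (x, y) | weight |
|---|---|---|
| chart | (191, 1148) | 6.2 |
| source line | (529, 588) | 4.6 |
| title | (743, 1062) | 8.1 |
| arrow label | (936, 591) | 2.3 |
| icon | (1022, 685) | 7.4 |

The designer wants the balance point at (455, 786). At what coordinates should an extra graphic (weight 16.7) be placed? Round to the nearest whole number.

(75, 644)

With the extra graphic, Σw becomes 6.2 + 4.6 + 8.1 + 2.3 + 7.4 + 16.7 = 45.3.
Along x: (19351.5 + 16.7·x) / 45.3 = 455 (existing moment 6.2·191 + 4.6·529 + 8.1·743 + 2.3·936 + 7.4·1022 = 19351.5) ⇒ x = (20611.5 − 19351.5) / 16.7 ≈ 75.45.
Along y: (24852.9 + 16.7·y) / 45.3 = 786 (existing moment 6.2·1148 + 4.6·588 + 8.1·1062 + 2.3·591 + 7.4·685 = 24852.9) ⇒ y = (35605.8 − 24852.9) / 16.7 ≈ 643.89.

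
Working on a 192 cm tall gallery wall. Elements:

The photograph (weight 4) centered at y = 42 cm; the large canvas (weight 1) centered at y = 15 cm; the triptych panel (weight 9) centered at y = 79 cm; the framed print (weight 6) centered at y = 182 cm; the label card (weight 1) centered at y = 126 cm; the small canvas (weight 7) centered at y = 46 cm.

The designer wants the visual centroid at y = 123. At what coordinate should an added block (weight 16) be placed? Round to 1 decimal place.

With the added block, Σw becomes 4 + 1 + 9 + 6 + 1 + 7 + 16 = 44.
Along y: (2434 + 16·y) / 44 = 123 (existing moment 4·42 + 1·15 + 9·79 + 6·182 + 1·126 + 7·46 = 2434) ⇒ y = (5412 − 2434) / 16 ≈ 186.12.

y ≈ 186.1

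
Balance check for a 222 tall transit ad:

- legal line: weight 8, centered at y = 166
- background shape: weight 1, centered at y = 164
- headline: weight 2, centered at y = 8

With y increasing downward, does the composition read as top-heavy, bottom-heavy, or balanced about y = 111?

Σw = 8 + 1 + 2 = 11.
y: (8·166 + 1·164 + 2·8) / 11 = 1508 / 11 ≈ 137.09
137.1 lies below (larger y than) the midline 111, so the layout is bottom-heavy.

bottom-heavy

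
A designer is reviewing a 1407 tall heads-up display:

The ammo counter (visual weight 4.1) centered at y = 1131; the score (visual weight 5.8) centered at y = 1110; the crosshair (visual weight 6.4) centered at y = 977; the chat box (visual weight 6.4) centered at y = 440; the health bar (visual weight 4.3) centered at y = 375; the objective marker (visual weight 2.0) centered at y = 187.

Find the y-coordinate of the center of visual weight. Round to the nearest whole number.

y ≈ 763

Σw = 4.1 + 5.8 + 6.4 + 6.4 + 4.3 + 2.0 = 29.0.
Σw·y = 22130.4; ȳ = 22130.4/29.0 ≈ 763.12.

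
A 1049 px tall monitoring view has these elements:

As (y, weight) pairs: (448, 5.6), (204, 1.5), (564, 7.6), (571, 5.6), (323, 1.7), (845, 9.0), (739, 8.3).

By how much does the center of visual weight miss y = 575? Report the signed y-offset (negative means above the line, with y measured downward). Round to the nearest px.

≈ 51 px

Total weight = 5.6 + 1.5 + 7.6 + 5.6 + 1.7 + 9.0 + 8.3 = 39.3.
y: (5.6·448 + 1.5·204 + 7.6·564 + 5.6·571 + 1.7·323 + 9.0·845 + 8.3·739) / 39.3 = 24586.6 / 39.3 ≈ 625.61
Against y = 575, that's 625.61 − 575 = 50.61.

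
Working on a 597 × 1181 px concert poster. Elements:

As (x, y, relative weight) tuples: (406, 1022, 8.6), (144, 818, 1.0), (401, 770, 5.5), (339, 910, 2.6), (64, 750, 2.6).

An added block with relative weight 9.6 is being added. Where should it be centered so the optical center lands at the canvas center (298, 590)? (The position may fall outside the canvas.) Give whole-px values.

With the added block, Σw becomes 8.6 + 1.0 + 5.5 + 2.6 + 2.6 + 9.6 = 29.9.
x: need Σw·x = 29.9·298 = 8910.2. Existing = 8.6·406 + 1.0·144 + 5.5·401 + 2.6·339 + 2.6·64 = 6888.9. Remainder 2021.3 / 9.6 ≈ 210.55.
y: need Σw·y = 29.9·590 = 17641.0. Existing = 8.6·1022 + 1.0·818 + 5.5·770 + 2.6·910 + 2.6·750 = 18158.2. Remainder -517.2 / 9.6 ≈ -53.87.

(211, -54)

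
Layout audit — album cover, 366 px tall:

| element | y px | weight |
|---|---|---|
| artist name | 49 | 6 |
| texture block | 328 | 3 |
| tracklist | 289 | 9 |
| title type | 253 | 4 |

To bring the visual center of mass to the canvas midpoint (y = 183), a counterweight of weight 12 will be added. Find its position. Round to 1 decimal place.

y ≈ 110.9

With the counterweight, Σw becomes 6 + 3 + 9 + 4 + 12 = 34.
y: target moment 34×183 = 6222; current 6·49 + 3·328 + 9·289 + 4·253 = 4891; the counterweight supplies 1331, so y = 1331/12 ≈ 110.92.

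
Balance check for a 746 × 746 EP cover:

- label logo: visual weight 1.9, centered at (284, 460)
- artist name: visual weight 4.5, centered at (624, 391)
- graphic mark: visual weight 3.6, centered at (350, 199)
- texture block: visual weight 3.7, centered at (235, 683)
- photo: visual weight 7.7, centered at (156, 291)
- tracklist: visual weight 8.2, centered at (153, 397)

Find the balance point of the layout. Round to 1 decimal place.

(268.0, 384.2)

Σw = 1.9 + 4.5 + 3.6 + 3.7 + 7.7 + 8.2 = 29.6.
Σw·x = 1.9·284 + 4.5·624 + 3.6·350 + 3.7·235 + 7.7·156 + 8.2·153 = 7932.9, so x̄ = 7932.9/29.6 ≈ 268.00.
Σw·y = 1.9·460 + 4.5·391 + 3.6·199 + 3.7·683 + 7.7·291 + 8.2·397 = 11373.1, so ȳ = 11373.1/29.6 ≈ 384.23.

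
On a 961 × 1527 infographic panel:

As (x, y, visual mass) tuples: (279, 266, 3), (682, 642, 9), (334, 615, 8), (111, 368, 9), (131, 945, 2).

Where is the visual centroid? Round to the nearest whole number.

Σw = 3 + 9 + 8 + 9 + 2 = 31.
x-moment: 3·279 + 9·682 + 8·334 + 9·111 + 2·131 = 10908; centroid 10908/31 ≈ 351.87.
y-moment: 3·266 + 9·642 + 8·615 + 9·368 + 2·945 = 16698; centroid 16698/31 ≈ 538.65.

(352, 539)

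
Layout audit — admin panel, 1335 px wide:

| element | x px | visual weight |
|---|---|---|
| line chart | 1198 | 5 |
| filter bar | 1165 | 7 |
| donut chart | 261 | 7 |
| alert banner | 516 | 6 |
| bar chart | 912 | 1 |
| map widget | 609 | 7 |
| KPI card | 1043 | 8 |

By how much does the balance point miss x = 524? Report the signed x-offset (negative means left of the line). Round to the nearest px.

≈ 271 px

Σw = 5 + 7 + 7 + 6 + 1 + 7 + 8 = 41.
x: moment 32587 / weight 41 ≈ 794.80
Offset from x = 524: 794.80 − 524 ≈ 270.80.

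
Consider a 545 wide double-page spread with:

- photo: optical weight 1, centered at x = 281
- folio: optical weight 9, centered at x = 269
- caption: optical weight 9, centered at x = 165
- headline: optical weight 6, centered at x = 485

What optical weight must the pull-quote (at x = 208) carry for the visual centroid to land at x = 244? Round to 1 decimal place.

Fixed elements: Σw = 1 + 9 + 9 + 6 = 25, Σw·x = 1·281 + 9·269 + 9·165 + 6·485 = 7097.
Balance at x = 244 requires (7097 + w·208) / (25 + w) = 244.
So w = (244·25 − 7097)/(208 − 244) = -997/-36 ≈ 27.69.

w ≈ 27.7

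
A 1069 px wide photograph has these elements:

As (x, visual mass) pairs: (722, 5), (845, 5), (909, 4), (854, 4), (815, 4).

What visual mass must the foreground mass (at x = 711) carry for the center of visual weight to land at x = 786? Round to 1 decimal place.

Known weights sum to 5 + 5 + 4 + 4 + 4 = 22; their moment is 5·722 + 5·845 + 4·909 + 4·854 + 4·815 = 18147.
For the centroid to hit 786: (18147 + w·711) / (22 + w) = 786.
Solving: w = (786·22 − 18147) / (711 − 786) = -855 / -75 ≈ 11.40.

w ≈ 11.4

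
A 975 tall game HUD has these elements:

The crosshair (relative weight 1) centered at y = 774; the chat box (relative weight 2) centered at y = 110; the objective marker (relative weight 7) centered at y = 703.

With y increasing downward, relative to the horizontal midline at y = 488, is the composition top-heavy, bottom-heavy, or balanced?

Σw = 1 + 2 + 7 = 10.
y: (1·774 + 2·110 + 7·703) / 10 = 5915 / 10 ≈ 591.50
Since 591.5 is below (larger y than) 488, the composition reads bottom-heavy.

bottom-heavy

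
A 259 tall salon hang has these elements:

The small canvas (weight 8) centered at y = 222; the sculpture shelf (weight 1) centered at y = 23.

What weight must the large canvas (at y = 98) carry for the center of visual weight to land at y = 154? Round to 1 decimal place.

Known weights sum to 8 + 1 = 9; their moment is 8·222 + 1·23 = 1799.
Set Σw·y/Σw = 154: (1799 + 98w) = 154·(9 + w).
So w = (154·9 − 1799)/(98 − 154) = -413/-56 ≈ 7.38.

w ≈ 7.4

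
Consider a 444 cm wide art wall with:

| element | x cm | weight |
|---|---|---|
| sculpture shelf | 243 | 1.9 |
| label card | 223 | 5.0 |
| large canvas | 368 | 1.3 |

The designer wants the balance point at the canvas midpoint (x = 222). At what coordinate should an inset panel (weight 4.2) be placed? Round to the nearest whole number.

With the inset panel, Σw becomes 1.9 + 5.0 + 1.3 + 4.2 = 12.4.
x: need Σw·x = 12.4·222 = 2752.8. Existing = 1.9·243 + 5.0·223 + 1.3·368 = 2055.1. Remainder 697.7 / 4.2 ≈ 166.12.

x ≈ 166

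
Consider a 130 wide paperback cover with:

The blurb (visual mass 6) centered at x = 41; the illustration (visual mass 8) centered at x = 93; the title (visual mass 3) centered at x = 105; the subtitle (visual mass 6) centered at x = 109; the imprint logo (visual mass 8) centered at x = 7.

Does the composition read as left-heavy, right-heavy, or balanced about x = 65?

Total weight = 6 + 8 + 3 + 6 + 8 = 31.
x: (6·41 + 8·93 + 3·105 + 6·109 + 8·7) / 31 = 2015 / 31 ≈ 65.00
That equals the midline 65 — balanced.

balanced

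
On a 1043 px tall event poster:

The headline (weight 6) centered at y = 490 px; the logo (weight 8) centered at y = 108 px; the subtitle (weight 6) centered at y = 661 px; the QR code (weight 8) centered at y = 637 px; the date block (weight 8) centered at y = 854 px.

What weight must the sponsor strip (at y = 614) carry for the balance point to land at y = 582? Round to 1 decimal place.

Known weights sum to 6 + 8 + 6 + 8 + 8 = 36; their moment is 6·490 + 8·108 + 6·661 + 8·637 + 8·854 = 19698.
For the centroid to hit 582: (19698 + w·614) / (36 + w) = 582.
So w = (582·36 − 19698)/(614 − 582) = 1254/32 ≈ 39.19.

w ≈ 39.2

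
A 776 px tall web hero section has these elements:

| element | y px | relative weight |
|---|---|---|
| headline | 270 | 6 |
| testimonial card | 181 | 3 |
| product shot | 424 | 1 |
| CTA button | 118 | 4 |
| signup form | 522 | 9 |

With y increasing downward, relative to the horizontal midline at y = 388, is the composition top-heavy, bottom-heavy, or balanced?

Weights sum to 6 + 3 + 1 + 4 + 9 = 23.
Σw·y = 6·270 + 3·181 + 1·424 + 4·118 + 9·522 = 7757, so ȳ = 7757/23 ≈ 337.26.
337.3 vs midline 388 → top-heavy.

top-heavy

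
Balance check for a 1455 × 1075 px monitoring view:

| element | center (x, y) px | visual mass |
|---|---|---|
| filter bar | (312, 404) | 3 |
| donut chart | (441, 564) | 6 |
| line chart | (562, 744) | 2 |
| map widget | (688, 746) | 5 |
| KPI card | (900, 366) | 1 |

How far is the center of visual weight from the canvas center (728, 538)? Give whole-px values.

≈ 205 px

Weights sum to 3 + 6 + 2 + 5 + 1 = 17.
x: (3·312 + 6·441 + 2·562 + 5·688 + 1·900) / 17 = 9046 / 17 ≈ 532.12
y: (3·404 + 6·564 + 2·744 + 5·746 + 1·366) / 17 = 10180 / 17 ≈ 598.82
Offset from (728, 538): Δx ≈ -195.88, Δy ≈ 60.82; distance = √(Δx² + Δy²) ≈ 205.11.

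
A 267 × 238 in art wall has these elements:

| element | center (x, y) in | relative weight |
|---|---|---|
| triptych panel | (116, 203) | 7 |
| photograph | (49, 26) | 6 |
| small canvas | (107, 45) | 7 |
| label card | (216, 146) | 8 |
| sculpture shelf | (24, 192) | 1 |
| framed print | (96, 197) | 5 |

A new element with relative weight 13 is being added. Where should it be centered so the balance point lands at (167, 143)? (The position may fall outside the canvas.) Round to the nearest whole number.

With the new element, Σw becomes 7 + 6 + 7 + 8 + 1 + 5 + 13 = 47.
x: need Σw·x = 47·167 = 7849. Existing = 7·116 + 6·49 + 7·107 + 8·216 + 1·24 + 5·96 = 4087. Remainder 3762 / 13 ≈ 289.38.
y: need Σw·y = 47·143 = 6721. Existing = 7·203 + 6·26 + 7·45 + 8·146 + 1·192 + 5·197 = 4237. Remainder 2484 / 13 ≈ 191.08.

(289, 191)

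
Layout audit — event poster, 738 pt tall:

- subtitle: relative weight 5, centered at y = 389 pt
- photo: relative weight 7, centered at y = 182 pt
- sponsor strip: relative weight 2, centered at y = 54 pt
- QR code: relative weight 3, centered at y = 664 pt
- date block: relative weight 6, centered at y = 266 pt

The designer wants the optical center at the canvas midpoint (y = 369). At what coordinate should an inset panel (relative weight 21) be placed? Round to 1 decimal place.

New total weight: (5 + 7 + 2 + 3 + 6) + 21 = 44.
y: target moment 44×369 = 16236; current 5·389 + 7·182 + 2·54 + 3·664 + 6·266 = 6915; the inset panel supplies 9321, so y = 9321/21 ≈ 443.86.

y ≈ 443.9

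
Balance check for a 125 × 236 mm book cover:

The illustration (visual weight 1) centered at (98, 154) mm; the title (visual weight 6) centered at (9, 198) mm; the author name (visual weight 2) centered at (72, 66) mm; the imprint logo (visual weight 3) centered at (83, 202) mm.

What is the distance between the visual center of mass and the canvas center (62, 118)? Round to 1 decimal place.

Σw = 1 + 6 + 2 + 3 = 12.
x: (1·98 + 6·9 + 2·72 + 3·83) / 12 = 545 / 12 ≈ 45.42
y: (1·154 + 6·198 + 2·66 + 3·202) / 12 = 2080 / 12 ≈ 173.33
From (62, 118): dx = -16.58, dy = 55.33, so the distance is √(dx²+dy²) ≈ 57.76.

≈ 57.8 mm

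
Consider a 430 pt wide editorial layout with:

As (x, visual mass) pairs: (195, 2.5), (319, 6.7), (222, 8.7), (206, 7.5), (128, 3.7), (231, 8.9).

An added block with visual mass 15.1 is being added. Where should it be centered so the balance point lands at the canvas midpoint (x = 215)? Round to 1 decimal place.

x ≈ 184.5

New total weight: (2.5 + 6.7 + 8.7 + 7.5 + 3.7 + 8.9) + 15.1 = 53.1.
Along x: (8630.7 + 15.1·x) / 53.1 = 215 (existing moment 2.5·195 + 6.7·319 + 8.7·222 + 7.5·206 + 3.7·128 + 8.9·231 = 8630.7) ⇒ x = (11416.5 − 8630.7) / 15.1 ≈ 184.49.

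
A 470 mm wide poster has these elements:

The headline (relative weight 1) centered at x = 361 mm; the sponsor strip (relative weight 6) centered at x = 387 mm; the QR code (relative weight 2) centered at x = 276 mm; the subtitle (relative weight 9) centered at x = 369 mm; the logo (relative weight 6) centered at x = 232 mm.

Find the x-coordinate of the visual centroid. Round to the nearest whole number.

x ≈ 331

Total weight = 1 + 6 + 2 + 9 + 6 = 24.
x-moment: 1·361 + 6·387 + 2·276 + 9·369 + 6·232 = 7948; centroid 7948/24 ≈ 331.17.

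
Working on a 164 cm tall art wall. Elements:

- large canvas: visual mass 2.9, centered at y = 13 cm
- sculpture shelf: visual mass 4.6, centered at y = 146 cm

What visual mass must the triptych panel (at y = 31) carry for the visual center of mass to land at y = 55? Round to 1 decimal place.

w ≈ 12.4

Fixed elements: Σw = 2.9 + 4.6 = 7.5, Σw·y = 2.9·13 + 4.6·146 = 709.3.
Balance at y = 55 requires (709.3 + w·31) / (7.5 + w) = 55.
Rearranging, w·(31 − 55) = 55·7.5 − 709.3 = -296.8, so w ≈ -296.8/-24 = 12.37.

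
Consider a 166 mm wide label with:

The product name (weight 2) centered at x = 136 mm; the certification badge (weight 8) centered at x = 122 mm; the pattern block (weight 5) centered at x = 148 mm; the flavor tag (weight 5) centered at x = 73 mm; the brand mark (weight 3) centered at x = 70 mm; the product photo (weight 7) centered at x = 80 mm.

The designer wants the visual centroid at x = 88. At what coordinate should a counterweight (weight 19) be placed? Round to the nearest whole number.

With the counterweight, Σw becomes 2 + 8 + 5 + 5 + 3 + 7 + 19 = 49.
x: target moment 49×88 = 4312; current 2·136 + 8·122 + 5·148 + 5·73 + 3·70 + 7·80 = 3123; the counterweight supplies 1189, so x = 1189/19 ≈ 62.58.

x ≈ 63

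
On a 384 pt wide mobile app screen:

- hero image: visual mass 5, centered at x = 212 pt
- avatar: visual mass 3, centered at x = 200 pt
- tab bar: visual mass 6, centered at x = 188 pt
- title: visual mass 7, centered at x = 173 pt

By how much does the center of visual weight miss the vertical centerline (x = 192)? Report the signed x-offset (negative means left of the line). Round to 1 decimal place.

Σw = 5 + 3 + 6 + 7 = 21.
x-moment: 5·212 + 3·200 + 6·188 + 7·173 = 3999; centroid 3999/21 ≈ 190.43.
Difference: 190.43 − 192 ≈ -1.57.

≈ -1.6 pt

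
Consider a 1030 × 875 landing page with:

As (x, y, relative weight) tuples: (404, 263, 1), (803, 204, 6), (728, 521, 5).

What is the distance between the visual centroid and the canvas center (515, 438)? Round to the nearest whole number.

≈ 244

Total weight = 1 + 6 + 5 = 12.
Σw·x = 1·404 + 6·803 + 5·728 = 8862, so x̄ = 8862/12 ≈ 738.50.
Σw·y = 1·263 + 6·204 + 5·521 = 4092, so ȳ = 4092/12 ≈ 341.00.
Relative to (515, 438): Δ = (223.50, -97.00); |Δ| = √(223.50² + -97.00²) ≈ 243.64.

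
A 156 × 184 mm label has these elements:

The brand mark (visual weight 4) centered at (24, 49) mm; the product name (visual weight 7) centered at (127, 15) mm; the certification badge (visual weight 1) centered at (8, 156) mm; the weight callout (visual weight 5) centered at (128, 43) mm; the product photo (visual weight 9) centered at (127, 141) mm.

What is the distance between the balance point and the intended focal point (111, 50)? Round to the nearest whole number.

Weights sum to 4 + 7 + 1 + 5 + 9 = 26.
Σw·x = 4·24 + 7·127 + 1·8 + 5·128 + 9·127 = 2776, so x̄ = 2776/26 ≈ 106.77.
Σw·y = 4·49 + 7·15 + 1·156 + 5·43 + 9·141 = 1941, so ȳ = 1941/26 ≈ 74.65.
Offset from (111, 50): Δx ≈ -4.23, Δy ≈ 24.65; distance = √(Δx² + Δy²) ≈ 25.01.

≈ 25 mm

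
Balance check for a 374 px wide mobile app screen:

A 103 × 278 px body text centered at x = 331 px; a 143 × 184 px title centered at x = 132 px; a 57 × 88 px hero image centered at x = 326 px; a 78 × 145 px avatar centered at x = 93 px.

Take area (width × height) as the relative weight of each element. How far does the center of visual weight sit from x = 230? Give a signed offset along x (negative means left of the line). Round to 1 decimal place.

Areas → weights: body text 103·278 = 28634, title 143·184 = 26312, hero image 57·88 = 5016, avatar 78·145 = 11310; Σw = 71272.
x: (28634·331 + 26312·132 + 5016·326 + 11310·93) / 71272 = 15638084 / 71272 ≈ 219.41
Against x = 230, that's 219.41 − 230 = -10.59.

≈ -10.6 px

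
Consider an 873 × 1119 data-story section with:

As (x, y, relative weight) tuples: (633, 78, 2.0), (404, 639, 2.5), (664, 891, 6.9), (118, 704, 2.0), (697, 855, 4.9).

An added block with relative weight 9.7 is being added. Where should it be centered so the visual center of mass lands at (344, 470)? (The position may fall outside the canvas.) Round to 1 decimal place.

(-90.4, -34.9)

New total weight: (2.0 + 2.5 + 6.9 + 2.0 + 4.9) + 9.7 = 28.0.
x: target moment 28.0×344 = 9632.0; current 2.0·633 + 2.5·404 + 6.9·664 + 2.0·118 + 4.9·697 = 10508.9; the added block supplies -876.9, so x = -876.9/9.7 ≈ -90.40.
y: target moment 28.0×470 = 13160.0; current 2.0·78 + 2.5·639 + 6.9·891 + 2.0·704 + 4.9·855 = 13498.9; the added block supplies -338.9, so y = -338.9/9.7 ≈ -34.94.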